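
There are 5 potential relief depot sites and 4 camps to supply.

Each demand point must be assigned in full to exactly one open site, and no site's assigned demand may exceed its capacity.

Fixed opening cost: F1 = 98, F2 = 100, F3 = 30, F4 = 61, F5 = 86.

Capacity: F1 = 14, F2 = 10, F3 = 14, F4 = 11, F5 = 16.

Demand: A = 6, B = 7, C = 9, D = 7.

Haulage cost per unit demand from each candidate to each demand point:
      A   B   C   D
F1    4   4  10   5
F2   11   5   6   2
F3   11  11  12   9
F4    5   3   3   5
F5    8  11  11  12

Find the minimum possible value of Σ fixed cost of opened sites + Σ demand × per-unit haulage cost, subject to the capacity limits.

331

Open {F1, F3, F4}; cheapest assignment that respects the capacities:
  F1 (cap 14, load 13): A, B — cost 6×4 + 7×4 = 52
  F3 (cap 14, load 7): D — cost 7×9 = 63
  F4 (cap 11, load 9): C — cost 9×3 = 27
  Shipping 142, fixed 189 → total 331.
  Any other capacity-feasible assignment to {F1, F3, F4} ships for at least 142.
Compare {F1, F2, F4}: its best feasible assignment gives total 352.
Compare {F2, F3, F4}: its best feasible assignment gives total 375.
Every other set of open sites that can feasibly serve all demand totals ≥ 352 even under its best assignment. Minimum: 331.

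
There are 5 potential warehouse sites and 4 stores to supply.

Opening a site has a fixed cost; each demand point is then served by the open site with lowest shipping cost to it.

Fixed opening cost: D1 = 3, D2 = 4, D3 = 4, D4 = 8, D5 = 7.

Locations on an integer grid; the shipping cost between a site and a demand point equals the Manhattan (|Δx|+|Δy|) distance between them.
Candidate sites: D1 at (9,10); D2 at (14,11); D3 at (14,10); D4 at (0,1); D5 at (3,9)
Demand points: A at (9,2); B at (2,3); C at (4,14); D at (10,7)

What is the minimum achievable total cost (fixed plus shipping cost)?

35

Open {D1, D5}: assign each demand point to its cheapest open site.
  A→D1 8, B→D5 7, C→D5 6, D→D1 4
  shipping cost 25, fixed 10 → total 35.
Compare {D1, D4}: shipping cost 25 + fixed 11 = 36.
Compare {D1}: shipping cost 35 + fixed 3 = 38.
Compare {D1, D2, D5}: shipping cost 25 + fixed 14 = 39.
All other subsets cost ≥ 36. Minimum total cost: 35.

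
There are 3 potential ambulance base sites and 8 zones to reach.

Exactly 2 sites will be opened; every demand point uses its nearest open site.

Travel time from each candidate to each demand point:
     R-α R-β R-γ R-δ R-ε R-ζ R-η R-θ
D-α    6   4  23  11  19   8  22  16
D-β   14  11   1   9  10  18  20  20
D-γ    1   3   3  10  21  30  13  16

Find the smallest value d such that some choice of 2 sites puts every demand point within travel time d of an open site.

Open {D-β, D-γ}.
  Farthest demand point is R-ζ at travel time 18 (to D-β); all others are ≤ 18.
With {D-α, D-γ} the worst case is 19.
With {D-α, D-β} the worst case is 20.
No size-2 selection achieves below 18.

18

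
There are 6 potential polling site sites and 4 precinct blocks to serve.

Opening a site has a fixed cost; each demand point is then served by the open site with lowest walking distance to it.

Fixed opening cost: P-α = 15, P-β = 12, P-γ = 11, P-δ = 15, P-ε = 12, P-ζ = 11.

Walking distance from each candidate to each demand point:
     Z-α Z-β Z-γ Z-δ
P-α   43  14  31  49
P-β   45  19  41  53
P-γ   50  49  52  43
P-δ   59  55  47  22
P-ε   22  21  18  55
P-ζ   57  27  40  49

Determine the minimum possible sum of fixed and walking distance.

Open {P-δ, P-ε}: assign each demand point to its cheapest open site.
  Z-α→P-ε 22, Z-β→P-ε 21, Z-γ→P-ε 18, Z-δ→P-δ 22
  walking distance 83, fixed 27 → total 110.
Compare {P-α, P-δ, P-ε}: walking distance 76 + fixed 42 = 118.
Compare {P-β, P-δ, P-ε}: walking distance 81 + fixed 39 = 120.
Compare {P-γ, P-δ, P-ε}: walking distance 83 + fixed 38 = 121.
All other subsets cost ≥ 118. Minimum total cost: 110.

110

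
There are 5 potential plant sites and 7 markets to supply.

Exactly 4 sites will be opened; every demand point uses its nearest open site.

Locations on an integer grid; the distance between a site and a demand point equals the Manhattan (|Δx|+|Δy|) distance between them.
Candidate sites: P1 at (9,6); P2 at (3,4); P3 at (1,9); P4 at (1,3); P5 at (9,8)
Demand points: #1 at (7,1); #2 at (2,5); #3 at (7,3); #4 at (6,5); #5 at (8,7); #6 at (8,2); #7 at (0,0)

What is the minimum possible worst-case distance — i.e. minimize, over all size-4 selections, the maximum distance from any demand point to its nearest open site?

Open {P1, P2, P3, P4}.
  Farthest demand point is #1 at distance 7 (to P1); all others are ≤ 7.
With {P1, P2, P3, P5} the worst case is 7.
With {P1, P2, P4, P5} the worst case is 7.
No size-4 selection achieves below 7.

7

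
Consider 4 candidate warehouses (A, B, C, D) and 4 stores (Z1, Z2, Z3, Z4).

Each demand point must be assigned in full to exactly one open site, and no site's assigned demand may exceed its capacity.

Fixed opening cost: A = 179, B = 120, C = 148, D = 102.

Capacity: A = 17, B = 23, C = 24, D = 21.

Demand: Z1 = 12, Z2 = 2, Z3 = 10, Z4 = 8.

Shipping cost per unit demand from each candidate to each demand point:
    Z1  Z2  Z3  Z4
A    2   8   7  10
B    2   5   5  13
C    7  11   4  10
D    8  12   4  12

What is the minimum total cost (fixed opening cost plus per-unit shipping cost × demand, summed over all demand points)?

392

Open {B, D}; cheapest assignment that respects the capacities:
  B (cap 23, load 14): Z1, Z2 — cost 12×2 + 2×5 = 34
  D (cap 21, load 18): Z3, Z4 — cost 10×4 + 8×12 = 136
  Shipping 170, fixed 222 → total 392.
  Any other capacity-feasible assignment to {B, D} ships for at least 170.
Compare {B, C}: its best feasible assignment gives total 422.
Compare {A, D}: its best feasible assignment gives total 457.
Every other set of open sites that can feasibly serve all demand totals ≥ 422 even under its best assignment. Minimum: 392.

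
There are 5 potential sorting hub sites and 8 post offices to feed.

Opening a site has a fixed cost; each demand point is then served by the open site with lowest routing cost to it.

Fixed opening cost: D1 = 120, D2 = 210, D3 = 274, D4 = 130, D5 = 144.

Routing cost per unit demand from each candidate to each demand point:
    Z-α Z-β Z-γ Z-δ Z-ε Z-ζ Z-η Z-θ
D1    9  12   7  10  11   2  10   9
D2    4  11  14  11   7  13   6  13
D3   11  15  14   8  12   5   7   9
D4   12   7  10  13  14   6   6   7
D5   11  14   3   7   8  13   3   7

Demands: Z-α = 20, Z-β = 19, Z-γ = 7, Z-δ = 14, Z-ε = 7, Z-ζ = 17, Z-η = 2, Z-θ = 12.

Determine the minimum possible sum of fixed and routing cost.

956

Open {D1}: assign each demand point to its cheapest open site.
  Z-α→D1 20×9=180, Z-β→D1 19×12=228, Z-γ→D1 7×7=49, Z-δ→D1 14×10=140, Z-ε→D1 7×11=77, Z-ζ→D1 17×2=34, Z-η→D1 2×10=20, Z-θ→D1 12×9=108
  routing cost 836, fixed 120 → total 956.
Compare {D1, D4}: routing cost 709 + fixed 250 = 959.
Compare {D1, D5}: routing cost 707 + fixed 264 = 971.
Compare {D4, D5}: routing cost 720 + fixed 274 = 994.
All other subsets cost ≥ 959. Minimum total cost: 956.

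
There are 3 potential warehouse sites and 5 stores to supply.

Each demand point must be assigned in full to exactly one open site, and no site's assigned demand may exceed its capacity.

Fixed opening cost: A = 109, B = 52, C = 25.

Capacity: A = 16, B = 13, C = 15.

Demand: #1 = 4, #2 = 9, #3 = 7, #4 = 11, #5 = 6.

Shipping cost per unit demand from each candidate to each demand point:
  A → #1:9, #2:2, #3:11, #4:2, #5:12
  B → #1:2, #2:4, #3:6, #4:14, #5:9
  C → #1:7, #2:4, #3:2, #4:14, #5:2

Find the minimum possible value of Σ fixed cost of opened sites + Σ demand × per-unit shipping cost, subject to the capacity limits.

Open {A, B, C}; cheapest assignment that respects the capacities:
  A (cap 16, load 11): #4 — cost 11×2 = 22
  B (cap 13, load 13): #1, #2 — cost 4×2 + 9×4 = 44
  C (cap 15, load 13): #3, #5 — cost 7×2 + 6×2 = 26
  Shipping 92, fixed 186 → total 278.
  Any other capacity-feasible assignment to {A, B, C} ships for at least 92.
Total demand is 37 and no other set of sites has combined capacity ≥ 37, so {A, B, C} is the only feasible choice of open sites. Minimum: 278.

278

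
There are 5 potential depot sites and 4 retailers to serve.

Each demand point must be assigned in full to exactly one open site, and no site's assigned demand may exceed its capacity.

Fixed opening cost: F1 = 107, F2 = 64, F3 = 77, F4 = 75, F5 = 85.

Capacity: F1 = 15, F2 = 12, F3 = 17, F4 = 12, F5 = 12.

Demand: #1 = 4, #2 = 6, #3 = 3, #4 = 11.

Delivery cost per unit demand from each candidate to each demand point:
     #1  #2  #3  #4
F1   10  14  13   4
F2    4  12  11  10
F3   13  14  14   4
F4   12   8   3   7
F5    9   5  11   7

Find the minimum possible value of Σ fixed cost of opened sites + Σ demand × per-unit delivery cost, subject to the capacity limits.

305

Open {F3, F4}; cheapest assignment that respects the capacities:
  F3 (cap 17, load 15): #1, #4 — cost 4×13 + 11×4 = 96
  F4 (cap 12, load 9): #2, #3 — cost 6×8 + 3×3 = 57
  Shipping 153, fixed 152 → total 305.
  Any other capacity-feasible assignment to {F3, F4} ships for at least 153.
Compare {F3, F5}: its best feasible assignment gives total 314.
Compare {F2, F3}: its best feasible assignment gives total 315.
Every other set of open sites that can feasibly serve all demand totals ≥ 314 even under its best assignment. Minimum: 305.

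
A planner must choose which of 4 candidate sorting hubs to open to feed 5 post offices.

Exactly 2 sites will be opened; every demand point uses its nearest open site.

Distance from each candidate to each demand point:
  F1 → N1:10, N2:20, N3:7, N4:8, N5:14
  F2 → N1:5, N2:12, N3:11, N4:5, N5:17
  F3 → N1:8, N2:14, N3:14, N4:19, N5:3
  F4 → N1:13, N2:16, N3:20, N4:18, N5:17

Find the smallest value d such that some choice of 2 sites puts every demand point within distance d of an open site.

Open {F2, F3}.
  Farthest demand point is N2 at distance 12 (to F2); all others are ≤ 12.
With {F1, F2} the worst case is 14.
With {F1, F3} the worst case is 14.
No size-2 selection achieves below 12.

12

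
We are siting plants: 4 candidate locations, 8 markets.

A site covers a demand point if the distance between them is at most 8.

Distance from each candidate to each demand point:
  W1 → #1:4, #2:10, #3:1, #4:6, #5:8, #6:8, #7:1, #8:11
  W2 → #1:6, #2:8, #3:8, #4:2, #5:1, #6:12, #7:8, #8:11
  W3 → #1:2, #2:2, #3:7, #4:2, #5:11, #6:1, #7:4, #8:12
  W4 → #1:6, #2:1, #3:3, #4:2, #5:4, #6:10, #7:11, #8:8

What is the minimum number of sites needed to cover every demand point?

2

Coverage sets (demand points within 8 of each site):
  W1: {#1, #3, #4, #5, #6, #7}
  W2: {#1, #2, #3, #4, #5, #7}
  W3: {#1, #2, #3, #4, #6, #7}
  W4: {#1, #2, #3, #4, #5, #8}
No single site covers all 8 demand points.
But {W1, W4} covers everything, so the minimum is 2.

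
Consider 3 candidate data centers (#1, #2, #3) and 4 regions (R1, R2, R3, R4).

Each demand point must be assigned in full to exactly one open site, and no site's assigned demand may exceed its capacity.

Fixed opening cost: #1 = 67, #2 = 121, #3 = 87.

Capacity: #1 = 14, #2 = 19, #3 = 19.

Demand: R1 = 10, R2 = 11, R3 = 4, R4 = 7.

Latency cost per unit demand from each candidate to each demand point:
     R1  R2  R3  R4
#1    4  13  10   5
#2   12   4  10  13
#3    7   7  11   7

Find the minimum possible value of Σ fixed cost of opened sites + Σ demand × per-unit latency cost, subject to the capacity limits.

Open {#1, #3}; cheapest assignment that respects the capacities:
  #1 (cap 14, load 14): R1, R3 — cost 10×4 + 4×10 = 80
  #3 (cap 19, load 18): R2, R4 — cost 11×7 + 7×7 = 126
  Shipping 206, fixed 154 → total 360.
  Any other capacity-feasible assignment to {#1, #3} ships for at least 206.
Compare {#1, #2}: its best feasible assignment gives total 403.
Compare {#2, #3}: its best feasible assignment gives total 411.
Every other set of open sites that can feasibly serve all demand totals ≥ 403 even under its best assignment. Minimum: 360.

360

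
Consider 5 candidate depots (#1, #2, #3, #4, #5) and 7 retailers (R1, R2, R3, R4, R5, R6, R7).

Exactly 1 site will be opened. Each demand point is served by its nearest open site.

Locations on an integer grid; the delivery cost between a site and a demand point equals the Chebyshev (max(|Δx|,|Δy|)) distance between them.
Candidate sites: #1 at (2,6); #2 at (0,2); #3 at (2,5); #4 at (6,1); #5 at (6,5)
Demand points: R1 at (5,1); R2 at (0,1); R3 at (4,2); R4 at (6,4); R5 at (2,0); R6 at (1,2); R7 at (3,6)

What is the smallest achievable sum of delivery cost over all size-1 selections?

Open {#2}.
  R1→#2 5, R2→#2 1, R3→#2 4, R4→#2 6, R5→#2 2, R6→#2 1, R7→#2 4  ⇒ total 23.
Compare {#3}: total 24.
Compare {#4}: total 26.
No size-1 selection does better; minimum is 23.

23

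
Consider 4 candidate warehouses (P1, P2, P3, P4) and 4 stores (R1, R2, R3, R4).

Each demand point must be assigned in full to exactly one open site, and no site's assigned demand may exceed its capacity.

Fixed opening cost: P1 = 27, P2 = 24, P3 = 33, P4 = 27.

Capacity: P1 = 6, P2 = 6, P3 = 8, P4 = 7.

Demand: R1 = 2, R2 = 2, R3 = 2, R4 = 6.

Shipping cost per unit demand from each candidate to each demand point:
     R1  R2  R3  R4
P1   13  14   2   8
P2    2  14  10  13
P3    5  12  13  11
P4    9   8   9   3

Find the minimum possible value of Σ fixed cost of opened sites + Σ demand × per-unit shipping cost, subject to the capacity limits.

121

Open {P2, P4}; cheapest assignment that respects the capacities:
  P2 (cap 6, load 6): R1, R2, R3 — cost 2×2 + 2×14 + 2×10 = 52
  P4 (cap 7, load 6): R4 — cost 6×3 = 18
  Shipping 70, fixed 51 → total 121.
  Any other capacity-feasible assignment to {P2, P4} ships for at least 70.
Compare {P1, P4}: its best feasible assignment gives total 130.
Compare {P1, P2, P4}: its best feasible assignment gives total 132.
Every other set of open sites that can feasibly serve all demand totals ≥ 130 even under its best assignment. Minimum: 121.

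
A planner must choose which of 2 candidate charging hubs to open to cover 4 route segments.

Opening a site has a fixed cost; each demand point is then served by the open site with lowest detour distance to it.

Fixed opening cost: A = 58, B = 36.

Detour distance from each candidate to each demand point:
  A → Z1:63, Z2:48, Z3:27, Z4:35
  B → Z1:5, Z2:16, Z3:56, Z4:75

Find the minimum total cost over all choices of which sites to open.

177

Open {A, B}: assign each demand point to its cheapest open site.
  Z1→B 5, Z2→B 16, Z3→A 27, Z4→A 35
  detour distance 83, fixed 94 → total 177.
Compare {B}: detour distance 152 + fixed 36 = 188.
Compare {A}: detour distance 173 + fixed 58 = 231.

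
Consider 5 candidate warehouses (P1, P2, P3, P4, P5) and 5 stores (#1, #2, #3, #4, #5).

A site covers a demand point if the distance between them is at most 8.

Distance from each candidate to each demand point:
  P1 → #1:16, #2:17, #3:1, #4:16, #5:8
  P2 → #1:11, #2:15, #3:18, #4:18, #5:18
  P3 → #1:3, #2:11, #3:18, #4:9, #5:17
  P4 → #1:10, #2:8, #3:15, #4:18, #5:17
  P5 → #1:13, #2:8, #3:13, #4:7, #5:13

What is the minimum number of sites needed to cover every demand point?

3

Coverage sets (demand points within 8 of each site):
  P1: {#3, #5}
  P2: {}
  P3: {#1}
  P4: {#2}
  P5: {#2, #4}
No 2 sites suffice: every size-2 union leaves at least one demand point uncovered.
But {P1, P3, P5} covers everything, so the minimum is 3.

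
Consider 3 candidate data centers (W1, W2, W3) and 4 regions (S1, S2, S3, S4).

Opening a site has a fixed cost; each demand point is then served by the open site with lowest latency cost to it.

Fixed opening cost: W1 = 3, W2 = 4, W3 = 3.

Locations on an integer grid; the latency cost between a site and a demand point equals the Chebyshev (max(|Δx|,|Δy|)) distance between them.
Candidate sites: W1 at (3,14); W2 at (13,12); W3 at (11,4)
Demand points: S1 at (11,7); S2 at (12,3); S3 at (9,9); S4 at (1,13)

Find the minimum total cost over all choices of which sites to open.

Open {W1, W3}: assign each demand point to its cheapest open site.
  S1→W3 3, S2→W3 1, S3→W3 5, S4→W1 2
  latency cost 11, fixed 6 → total 17.
Compare {W1, W2, W3}: latency cost 10 + fixed 10 = 20.
Compare {W3}: latency cost 19 + fixed 3 = 22.
Compare {W2, W3}: latency cost 18 + fixed 7 = 25.
All other subsets cost ≥ 20. Minimum total cost: 17.

17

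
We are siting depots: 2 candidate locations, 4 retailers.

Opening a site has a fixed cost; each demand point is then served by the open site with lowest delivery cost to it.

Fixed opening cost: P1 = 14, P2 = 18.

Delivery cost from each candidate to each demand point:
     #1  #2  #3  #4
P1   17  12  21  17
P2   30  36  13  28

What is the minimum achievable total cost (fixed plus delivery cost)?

Open {P1}: assign each demand point to its cheapest open site.
  #1→P1 17, #2→P1 12, #3→P1 21, #4→P1 17
  delivery cost 67, fixed 14 → total 81.
Compare {P1, P2}: delivery cost 59 + fixed 32 = 91.
Compare {P2}: delivery cost 107 + fixed 18 = 125.

81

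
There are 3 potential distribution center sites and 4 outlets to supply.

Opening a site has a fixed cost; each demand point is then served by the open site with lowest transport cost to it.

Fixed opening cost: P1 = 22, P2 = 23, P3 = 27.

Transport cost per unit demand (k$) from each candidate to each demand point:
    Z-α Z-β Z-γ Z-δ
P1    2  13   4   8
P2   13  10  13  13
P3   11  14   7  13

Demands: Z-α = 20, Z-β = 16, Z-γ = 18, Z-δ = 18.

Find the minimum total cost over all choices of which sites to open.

Open {P1, P2}: assign each demand point to its cheapest open site.
  Z-α→P1 20×2=40, Z-β→P2 16×10=160, Z-γ→P1 18×4=72, Z-δ→P1 18×8=144
  transport cost 416, fixed 45 → total 461.
Compare {P1}: transport cost 464 + fixed 22 = 486.
Compare {P1, P2, P3}: transport cost 416 + fixed 72 = 488.
Compare {P1, P3}: transport cost 464 + fixed 49 = 513.
All other subsets cost ≥ 486. Minimum total cost: 461.

461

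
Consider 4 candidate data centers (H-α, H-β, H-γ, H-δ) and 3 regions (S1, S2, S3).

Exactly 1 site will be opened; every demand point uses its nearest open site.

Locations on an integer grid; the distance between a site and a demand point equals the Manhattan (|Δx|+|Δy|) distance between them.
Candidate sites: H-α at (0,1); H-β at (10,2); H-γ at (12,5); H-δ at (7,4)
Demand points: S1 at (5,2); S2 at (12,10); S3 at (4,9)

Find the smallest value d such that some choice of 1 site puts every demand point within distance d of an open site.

11

Open {H-δ}.
  Farthest demand point is S2 at distance 11 (to H-δ); all others are ≤ 11.
With {H-γ} the worst case is 12.
With {H-β} the worst case is 13.
No size-1 selection achieves below 11.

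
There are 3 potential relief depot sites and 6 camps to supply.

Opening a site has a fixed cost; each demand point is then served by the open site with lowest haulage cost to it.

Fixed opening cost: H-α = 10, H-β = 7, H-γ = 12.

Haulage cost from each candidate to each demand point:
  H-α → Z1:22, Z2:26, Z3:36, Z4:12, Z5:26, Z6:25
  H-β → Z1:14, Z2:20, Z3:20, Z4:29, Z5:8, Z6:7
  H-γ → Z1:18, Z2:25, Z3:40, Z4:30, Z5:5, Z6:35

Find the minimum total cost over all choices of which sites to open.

Open {H-α, H-β}: assign each demand point to its cheapest open site.
  Z1→H-β 14, Z2→H-β 20, Z3→H-β 20, Z4→H-α 12, Z5→H-β 8, Z6→H-β 7
  haulage cost 81, fixed 17 → total 98.
Compare {H-β}: haulage cost 98 + fixed 7 = 105.
Compare {H-α, H-β, H-γ}: haulage cost 78 + fixed 29 = 107.
Compare {H-β, H-γ}: haulage cost 95 + fixed 19 = 114.
All other subsets cost ≥ 105. Minimum total cost: 98.

98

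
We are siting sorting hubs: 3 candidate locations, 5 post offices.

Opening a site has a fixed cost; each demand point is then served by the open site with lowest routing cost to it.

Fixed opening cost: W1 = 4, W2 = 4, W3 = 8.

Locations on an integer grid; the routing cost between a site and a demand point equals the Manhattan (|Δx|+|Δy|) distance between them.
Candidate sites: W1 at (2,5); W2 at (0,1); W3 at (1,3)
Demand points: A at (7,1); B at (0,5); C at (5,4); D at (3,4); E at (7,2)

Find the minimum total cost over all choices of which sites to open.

Open {W1}: assign each demand point to its cheapest open site.
  A→W1 9, B→W1 2, C→W1 4, D→W1 2, E→W1 8
  routing cost 25, fixed 4 → total 29.
Compare {W1, W2}: routing cost 23 + fixed 8 = 31.
Compare {W3}: routing cost 26 + fixed 8 = 34.
Compare {W1, W3}: routing cost 23 + fixed 12 = 35.
All other subsets cost ≥ 31. Minimum total cost: 29.

29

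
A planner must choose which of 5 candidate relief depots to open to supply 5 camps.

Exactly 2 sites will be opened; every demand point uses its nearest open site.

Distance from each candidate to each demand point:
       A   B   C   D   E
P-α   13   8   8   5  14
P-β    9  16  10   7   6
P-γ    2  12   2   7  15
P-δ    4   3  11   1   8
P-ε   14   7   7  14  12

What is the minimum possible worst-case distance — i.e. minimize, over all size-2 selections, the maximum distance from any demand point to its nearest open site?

8

Open {P-α, P-δ}.
  Farthest demand point is C at distance 8 (to P-α); all others are ≤ 8.
With {P-γ, P-δ} the worst case is 8.
With {P-δ, P-ε} the worst case is 8.
No size-2 selection achieves below 8.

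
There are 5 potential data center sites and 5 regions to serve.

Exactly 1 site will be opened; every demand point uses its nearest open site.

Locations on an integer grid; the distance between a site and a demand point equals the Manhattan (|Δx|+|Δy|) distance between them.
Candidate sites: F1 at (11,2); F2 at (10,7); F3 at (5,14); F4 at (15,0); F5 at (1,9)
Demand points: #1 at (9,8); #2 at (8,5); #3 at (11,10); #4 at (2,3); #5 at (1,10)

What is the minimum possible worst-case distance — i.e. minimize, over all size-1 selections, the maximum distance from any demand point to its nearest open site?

Open {F5}.
  Farthest demand point is #2 at distance 11 (to F5); all others are ≤ 11.
With {F2} the worst case is 12.
With {F3} the worst case is 14.
No size-1 selection achieves below 11.

11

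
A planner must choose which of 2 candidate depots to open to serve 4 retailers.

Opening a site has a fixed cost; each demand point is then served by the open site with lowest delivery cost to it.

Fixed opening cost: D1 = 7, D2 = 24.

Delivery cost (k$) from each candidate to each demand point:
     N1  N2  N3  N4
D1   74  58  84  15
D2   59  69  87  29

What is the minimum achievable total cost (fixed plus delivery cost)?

238

Open {D1}: assign each demand point to its cheapest open site.
  N1→D1 74, N2→D1 58, N3→D1 84, N4→D1 15
  delivery cost 231, fixed 7 → total 238.
Compare {D1, D2}: delivery cost 216 + fixed 31 = 247.
Compare {D2}: delivery cost 244 + fixed 24 = 268.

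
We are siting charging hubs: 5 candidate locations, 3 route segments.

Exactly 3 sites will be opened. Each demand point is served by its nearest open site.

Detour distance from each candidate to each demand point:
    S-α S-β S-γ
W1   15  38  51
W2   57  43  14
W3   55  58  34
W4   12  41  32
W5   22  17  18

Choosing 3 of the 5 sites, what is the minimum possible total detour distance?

43

Open {W2, W4, W5}.
  S-α→W4 12, S-β→W5 17, S-γ→W2 14  ⇒ total 43.
Compare {W1, W2, W5}: total 46.
Compare {W1, W4, W5}: total 47.
No size-3 selection does better; minimum is 43.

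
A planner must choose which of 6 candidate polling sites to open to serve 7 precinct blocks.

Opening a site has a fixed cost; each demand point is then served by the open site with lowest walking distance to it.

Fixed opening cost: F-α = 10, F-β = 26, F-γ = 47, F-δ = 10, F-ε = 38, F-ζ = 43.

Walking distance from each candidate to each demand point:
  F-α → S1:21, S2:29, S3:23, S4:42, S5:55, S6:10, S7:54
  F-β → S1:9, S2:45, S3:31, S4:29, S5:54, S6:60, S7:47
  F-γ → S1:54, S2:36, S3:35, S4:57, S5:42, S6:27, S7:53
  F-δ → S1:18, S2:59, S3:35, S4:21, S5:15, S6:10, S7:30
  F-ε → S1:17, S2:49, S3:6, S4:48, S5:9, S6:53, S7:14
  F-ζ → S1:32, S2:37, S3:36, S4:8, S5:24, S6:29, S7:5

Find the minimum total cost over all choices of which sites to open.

Open {F-α, F-δ, F-ε}: assign each demand point to its cheapest open site.
  S1→F-ε 17, S2→F-α 29, S3→F-ε 6, S4→F-δ 21, S5→F-ε 9, S6→F-α 10, S7→F-ε 14
  walking distance 106, fixed 58 → total 164.
Compare {F-α, F-δ}: walking distance 146 + fixed 20 = 166.
Compare {F-α, F-δ, F-ζ}: walking distance 108 + fixed 63 = 171.
Compare {F-α, F-ζ}: walking distance 120 + fixed 53 = 173.
All other subsets cost ≥ 166. Minimum total cost: 164.

164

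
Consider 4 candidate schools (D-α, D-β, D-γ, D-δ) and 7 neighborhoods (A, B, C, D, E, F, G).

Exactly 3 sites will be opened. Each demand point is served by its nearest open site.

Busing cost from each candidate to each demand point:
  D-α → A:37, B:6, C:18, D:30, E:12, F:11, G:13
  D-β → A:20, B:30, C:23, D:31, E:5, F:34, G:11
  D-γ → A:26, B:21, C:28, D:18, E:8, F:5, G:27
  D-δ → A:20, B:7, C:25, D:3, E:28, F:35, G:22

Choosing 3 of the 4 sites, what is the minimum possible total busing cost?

73

Open {D-α, D-γ, D-δ}.
  A→D-δ 20, B→D-α 6, C→D-α 18, D→D-δ 3, E→D-γ 8, F→D-γ 5, G→D-α 13  ⇒ total 73.
Compare {D-α, D-β, D-δ}: total 74.
Compare {D-β, D-γ, D-δ}: total 74.
No size-3 selection does better; minimum is 73.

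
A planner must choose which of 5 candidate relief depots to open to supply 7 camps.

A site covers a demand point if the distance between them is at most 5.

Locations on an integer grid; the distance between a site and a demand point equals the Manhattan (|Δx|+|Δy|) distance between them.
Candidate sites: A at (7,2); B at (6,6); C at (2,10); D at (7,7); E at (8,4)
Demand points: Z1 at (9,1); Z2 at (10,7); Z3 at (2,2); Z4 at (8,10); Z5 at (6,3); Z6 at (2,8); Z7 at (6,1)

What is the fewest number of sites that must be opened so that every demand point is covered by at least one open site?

Coverage sets (demand points within 5 of each site):
  A: {Z1, Z3, Z5, Z7}
  B: {Z2, Z5, Z7}
  C: {Z6}
  D: {Z2, Z4, Z5}
  E: {Z1, Z2, Z5, Z7}
No 2 sites suffice: every size-2 union leaves at least one demand point uncovered.
But {A, C, D} covers everything, so the minimum is 3.

3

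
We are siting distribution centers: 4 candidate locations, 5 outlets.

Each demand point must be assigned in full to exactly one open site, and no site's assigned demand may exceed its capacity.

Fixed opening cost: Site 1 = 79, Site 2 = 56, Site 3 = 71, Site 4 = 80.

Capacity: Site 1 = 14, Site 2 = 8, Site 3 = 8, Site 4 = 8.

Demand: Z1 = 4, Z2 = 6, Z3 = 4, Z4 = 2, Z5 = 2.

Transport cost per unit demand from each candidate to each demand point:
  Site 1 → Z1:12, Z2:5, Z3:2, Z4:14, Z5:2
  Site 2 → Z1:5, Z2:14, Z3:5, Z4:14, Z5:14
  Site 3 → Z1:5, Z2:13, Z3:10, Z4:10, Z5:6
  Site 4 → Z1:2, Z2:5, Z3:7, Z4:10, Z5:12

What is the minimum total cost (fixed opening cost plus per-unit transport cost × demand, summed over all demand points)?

Open {Site 1, Site 2}; cheapest assignment that respects the capacities:
  Site 1 (cap 14, load 14): Z2, Z3, Z4, Z5 — cost 6×5 + 4×2 + 2×14 + 2×2 = 70
  Site 2 (cap 8, load 4): Z1 — cost 4×5 = 20
  Shipping 90, fixed 135 → total 225.
  Any other capacity-feasible assignment to {Site 1, Site 2} ships for at least 90.
Compare {Site 1, Site 4}: its best feasible assignment gives total 229.
Compare {Site 1, Site 3}: its best feasible assignment gives total 232.
Every other set of open sites that can feasibly serve all demand totals ≥ 229 even under its best assignment. Minimum: 225.

225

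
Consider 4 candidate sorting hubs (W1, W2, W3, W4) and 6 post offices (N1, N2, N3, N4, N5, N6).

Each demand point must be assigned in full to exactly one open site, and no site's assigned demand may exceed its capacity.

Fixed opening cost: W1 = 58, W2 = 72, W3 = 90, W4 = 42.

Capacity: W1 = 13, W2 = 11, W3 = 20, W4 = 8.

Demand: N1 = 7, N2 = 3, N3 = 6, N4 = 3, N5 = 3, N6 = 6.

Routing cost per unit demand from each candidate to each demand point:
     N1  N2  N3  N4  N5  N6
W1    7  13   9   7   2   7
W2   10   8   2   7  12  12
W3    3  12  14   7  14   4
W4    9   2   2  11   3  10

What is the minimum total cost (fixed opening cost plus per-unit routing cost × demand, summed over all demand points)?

Open {W2, W3, W4}; cheapest assignment that respects the capacities:
  W2 (cap 11, load 9): N3, N4 — cost 6×2 + 3×7 = 33
  W3 (cap 20, load 13): N1, N6 — cost 7×3 + 6×4 = 45
  W4 (cap 8, load 6): N2, N5 — cost 3×2 + 3×3 = 15
  Shipping 93, fixed 204 → total 297.
  Any other capacity-feasible assignment to {W2, W3, W4} ships for at least 93.
Compare {W2, W3}: its best feasible assignment gives total 306.
Compare {W1, W3}: its best feasible assignment gives total 310.
Every other set of open sites that can feasibly serve all demand totals ≥ 306 even under its best assignment. Minimum: 297.

297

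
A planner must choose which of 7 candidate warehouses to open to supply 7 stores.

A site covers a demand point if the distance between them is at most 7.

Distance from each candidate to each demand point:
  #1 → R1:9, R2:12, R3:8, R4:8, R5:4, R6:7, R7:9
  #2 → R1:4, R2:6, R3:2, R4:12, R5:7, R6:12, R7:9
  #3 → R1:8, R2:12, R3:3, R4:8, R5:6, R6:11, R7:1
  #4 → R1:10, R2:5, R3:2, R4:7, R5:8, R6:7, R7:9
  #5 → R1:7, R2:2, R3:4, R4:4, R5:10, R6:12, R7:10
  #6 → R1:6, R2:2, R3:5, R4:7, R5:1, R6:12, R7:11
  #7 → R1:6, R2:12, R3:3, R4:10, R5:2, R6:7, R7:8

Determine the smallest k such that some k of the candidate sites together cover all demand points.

3

Coverage sets (demand points within 7 of each site):
  #1: {R5, R6}
  #2: {R1, R2, R3, R5}
  #3: {R3, R5, R7}
  #4: {R2, R3, R4, R6}
  #5: {R1, R2, R3, R4}
  #6: {R1, R2, R3, R4, R5}
  #7: {R1, R3, R5, R6}
No 2 sites suffice: every size-2 union leaves at least one demand point uncovered.
But {#1, #3, #5} covers everything, so the minimum is 3.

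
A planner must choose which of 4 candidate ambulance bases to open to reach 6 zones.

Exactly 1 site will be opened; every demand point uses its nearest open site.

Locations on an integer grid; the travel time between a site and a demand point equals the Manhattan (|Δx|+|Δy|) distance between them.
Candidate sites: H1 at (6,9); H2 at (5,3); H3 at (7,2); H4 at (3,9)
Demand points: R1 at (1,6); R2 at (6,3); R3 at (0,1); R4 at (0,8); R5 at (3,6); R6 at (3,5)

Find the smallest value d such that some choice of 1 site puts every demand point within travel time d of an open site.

Open {H2}.
  Farthest demand point is R4 at travel time 10 (to H2); all others are ≤ 10.
With {H4} the worst case is 11.
With {H3} the worst case is 13.
No size-1 selection achieves below 10.

10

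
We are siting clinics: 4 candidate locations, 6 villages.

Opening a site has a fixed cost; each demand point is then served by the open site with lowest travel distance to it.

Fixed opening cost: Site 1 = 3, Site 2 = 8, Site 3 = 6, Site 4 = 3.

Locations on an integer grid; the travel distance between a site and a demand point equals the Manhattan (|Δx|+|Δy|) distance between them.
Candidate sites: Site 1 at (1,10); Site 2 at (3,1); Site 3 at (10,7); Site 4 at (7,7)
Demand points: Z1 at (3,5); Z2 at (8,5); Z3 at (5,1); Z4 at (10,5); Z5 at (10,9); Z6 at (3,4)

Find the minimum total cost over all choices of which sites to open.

Open {Site 2, Site 3}: assign each demand point to its cheapest open site.
  Z1→Site 2 4, Z2→Site 3 4, Z3→Site 2 2, Z4→Site 3 2, Z5→Site 3 2, Z6→Site 2 3
  travel distance 17, fixed 14 → total 31.
Compare {Site 2, Site 4}: travel distance 22 + fixed 11 = 33.
Compare {Site 2, Site 3, Site 4}: travel distance 16 + fixed 17 = 33.
Compare {Site 1, Site 2, Site 3}: travel distance 17 + fixed 17 = 34.
All other subsets cost ≥ 33. Minimum total cost: 31.

31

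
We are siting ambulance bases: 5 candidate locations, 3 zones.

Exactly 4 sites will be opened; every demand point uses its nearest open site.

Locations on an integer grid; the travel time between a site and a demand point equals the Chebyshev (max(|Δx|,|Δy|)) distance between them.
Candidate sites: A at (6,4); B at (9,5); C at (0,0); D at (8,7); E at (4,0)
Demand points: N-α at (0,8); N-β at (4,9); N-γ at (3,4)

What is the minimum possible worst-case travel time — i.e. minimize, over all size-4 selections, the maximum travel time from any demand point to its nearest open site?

Open {A, B, C, D}.
  Farthest demand point is N-α at travel time 6 (to A); all others are ≤ 6.
With {A, B, C, E} the worst case is 6.
With {A, B, D, E} the worst case is 6.
No size-4 selection achieves below 6.

6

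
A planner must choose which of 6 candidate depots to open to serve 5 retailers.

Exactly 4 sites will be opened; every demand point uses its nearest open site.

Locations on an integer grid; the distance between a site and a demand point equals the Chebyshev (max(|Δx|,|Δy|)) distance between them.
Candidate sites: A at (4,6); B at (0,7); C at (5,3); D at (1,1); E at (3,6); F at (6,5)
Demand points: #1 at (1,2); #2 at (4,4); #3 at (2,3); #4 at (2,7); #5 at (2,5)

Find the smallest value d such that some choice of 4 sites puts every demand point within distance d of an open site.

Open {A, B, C, D}.
  Farthest demand point is #3 at distance 2 (to D); all others are ≤ 2.
With {A, B, D, E} the worst case is 2.
With {A, B, D, F} the worst case is 2.
No size-4 selection achieves below 2.

2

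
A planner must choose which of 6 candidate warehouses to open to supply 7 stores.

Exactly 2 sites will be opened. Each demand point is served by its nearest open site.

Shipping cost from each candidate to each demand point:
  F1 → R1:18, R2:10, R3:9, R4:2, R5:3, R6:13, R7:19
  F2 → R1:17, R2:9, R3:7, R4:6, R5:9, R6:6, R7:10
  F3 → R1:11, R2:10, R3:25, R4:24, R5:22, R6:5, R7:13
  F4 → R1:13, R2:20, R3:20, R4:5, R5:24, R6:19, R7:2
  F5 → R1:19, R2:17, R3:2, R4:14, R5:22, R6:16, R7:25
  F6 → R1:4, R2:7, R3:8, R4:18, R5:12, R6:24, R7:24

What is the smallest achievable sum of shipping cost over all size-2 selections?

Open {F2, F6}.
  R1→F6 4, R2→F6 7, R3→F2 7, R4→F2 6, R5→F2 9, R6→F2 6, R7→F2 10  ⇒ total 49.
Compare {F2, F4}: total 51.
Compare {F1, F4}: total 52.
No size-2 selection does better; minimum is 49.

49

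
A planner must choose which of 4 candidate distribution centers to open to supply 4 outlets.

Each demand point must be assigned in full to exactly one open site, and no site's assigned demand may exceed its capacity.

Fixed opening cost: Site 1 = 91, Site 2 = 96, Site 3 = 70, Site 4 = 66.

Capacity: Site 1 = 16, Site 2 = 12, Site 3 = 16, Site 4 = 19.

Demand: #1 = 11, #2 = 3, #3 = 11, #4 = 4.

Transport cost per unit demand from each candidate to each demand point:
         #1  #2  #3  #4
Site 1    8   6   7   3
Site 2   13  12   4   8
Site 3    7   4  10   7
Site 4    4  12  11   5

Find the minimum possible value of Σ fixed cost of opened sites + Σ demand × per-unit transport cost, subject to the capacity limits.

306

Open {Site 2, Site 4}; cheapest assignment that respects the capacities:
  Site 2 (cap 12, load 11): #3 — cost 11×4 = 44
  Site 4 (cap 19, load 18): #1, #2, #4 — cost 11×4 + 3×12 + 4×5 = 100
  Shipping 144, fixed 162 → total 306.
  Any other capacity-feasible assignment to {Site 2, Site 4} ships for at least 144.
Compare {Site 1, Site 4}: its best feasible assignment gives total 316.
Compare {Site 3, Site 4}: its best feasible assignment gives total 322.
Every other set of open sites that can feasibly serve all demand totals ≥ 316 even under its best assignment. Minimum: 306.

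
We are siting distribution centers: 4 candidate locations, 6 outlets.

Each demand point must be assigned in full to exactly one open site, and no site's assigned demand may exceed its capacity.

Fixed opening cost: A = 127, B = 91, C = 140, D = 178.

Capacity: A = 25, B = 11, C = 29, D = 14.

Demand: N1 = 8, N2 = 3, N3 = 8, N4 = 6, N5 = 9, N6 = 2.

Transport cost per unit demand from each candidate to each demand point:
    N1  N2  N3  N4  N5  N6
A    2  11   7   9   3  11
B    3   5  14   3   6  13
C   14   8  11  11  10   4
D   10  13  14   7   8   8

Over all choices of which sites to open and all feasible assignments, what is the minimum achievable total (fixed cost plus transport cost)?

376

Open {A, B}; cheapest assignment that respects the capacities:
  A (cap 25, load 25): N1, N3, N5 — cost 8×2 + 8×7 + 9×3 = 99
  B (cap 11, load 11): N2, N4, N6 — cost 3×5 + 6×3 + 2×13 = 59
  Shipping 158, fixed 218 → total 376.
  Any other capacity-feasible assignment to {A, B} ships for at least 158.
Compare {A, C}: its best feasible assignment gives total 464.
Compare {A, B, C}: its best feasible assignment gives total 498.
Every other set of open sites that can feasibly serve all demand totals ≥ 464 even under its best assignment. Minimum: 376.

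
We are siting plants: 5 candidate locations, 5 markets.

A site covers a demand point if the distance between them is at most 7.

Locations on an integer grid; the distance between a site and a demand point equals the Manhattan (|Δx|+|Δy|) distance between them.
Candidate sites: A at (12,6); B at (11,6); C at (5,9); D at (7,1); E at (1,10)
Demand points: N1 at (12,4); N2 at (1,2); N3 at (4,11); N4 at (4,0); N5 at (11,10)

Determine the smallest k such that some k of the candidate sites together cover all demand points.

Coverage sets (demand points within 7 of each site):
  A: {N1, N5}
  B: {N1, N5}
  C: {N3, N5}
  D: {N2, N4}
  E: {N3}
No 2 sites suffice: every size-2 union leaves at least one demand point uncovered.
But {A, C, D} covers everything, so the minimum is 3.

3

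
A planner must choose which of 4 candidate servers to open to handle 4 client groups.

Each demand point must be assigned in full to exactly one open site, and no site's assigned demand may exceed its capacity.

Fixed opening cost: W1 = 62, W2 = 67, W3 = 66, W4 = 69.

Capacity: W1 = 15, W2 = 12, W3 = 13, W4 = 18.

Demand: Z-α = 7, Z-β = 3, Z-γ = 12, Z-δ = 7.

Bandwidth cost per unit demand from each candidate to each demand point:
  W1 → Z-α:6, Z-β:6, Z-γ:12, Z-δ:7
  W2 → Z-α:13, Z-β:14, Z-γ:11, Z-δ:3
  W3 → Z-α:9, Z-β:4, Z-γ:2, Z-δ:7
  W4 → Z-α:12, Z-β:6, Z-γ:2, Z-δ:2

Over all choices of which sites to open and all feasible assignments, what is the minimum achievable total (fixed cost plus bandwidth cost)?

Open {W1, W4}; cheapest assignment that respects the capacities:
  W1 (cap 15, load 14): Z-α, Z-δ — cost 7×6 + 7×7 = 91
  W4 (cap 18, load 15): Z-β, Z-γ — cost 3×6 + 12×2 = 42
  Shipping 133, fixed 131 → total 264.
  Any other capacity-feasible assignment to {W1, W4} ships for at least 133.
Compare {W3, W4}: its best feasible assignment gives total 275.
Compare {W1, W3, W4}: its best feasible assignment gives total 295.
Every other set of open sites that can feasibly serve all demand totals ≥ 275 even under its best assignment. Minimum: 264.

264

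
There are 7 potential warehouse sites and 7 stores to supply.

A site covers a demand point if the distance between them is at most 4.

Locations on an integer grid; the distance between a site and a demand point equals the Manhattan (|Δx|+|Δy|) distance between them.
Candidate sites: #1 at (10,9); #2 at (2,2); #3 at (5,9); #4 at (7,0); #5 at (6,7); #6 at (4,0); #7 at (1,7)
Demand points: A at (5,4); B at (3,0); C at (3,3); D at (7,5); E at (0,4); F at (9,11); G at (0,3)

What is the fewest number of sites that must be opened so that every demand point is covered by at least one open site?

Coverage sets (demand points within 4 of each site):
  #1: {F}
  #2: {B, C, E, G}
  #3: {}
  #4: {B}
  #5: {A, D}
  #6: {B, C}
  #7: {E}
No 2 sites suffice: every size-2 union leaves at least one demand point uncovered.
But {#1, #2, #5} covers everything, so the minimum is 3.

3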